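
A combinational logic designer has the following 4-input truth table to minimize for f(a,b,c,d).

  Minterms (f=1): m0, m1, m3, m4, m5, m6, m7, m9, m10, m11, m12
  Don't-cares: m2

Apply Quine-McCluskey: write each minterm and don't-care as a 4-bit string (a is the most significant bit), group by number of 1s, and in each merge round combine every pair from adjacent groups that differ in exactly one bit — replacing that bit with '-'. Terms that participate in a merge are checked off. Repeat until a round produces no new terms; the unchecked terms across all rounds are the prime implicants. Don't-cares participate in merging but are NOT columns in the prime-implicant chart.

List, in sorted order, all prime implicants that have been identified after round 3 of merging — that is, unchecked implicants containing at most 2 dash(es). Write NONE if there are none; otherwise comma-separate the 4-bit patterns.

-0-1, -01-, -100

Round 0: 0000✓ 0001✓ 0010✓ 0011✓ 0100✓ 0101✓ 0110✓ 0111✓ 1001✓ 1010✓ 1011✓ 1100✓
Round 1: -001✓ -010✓ -011✓ -100 0-00✓ 0-01✓ 0-10✓ 0-11✓ 00-0✓ 00-1✓ 000-✓ 001-✓ 01-0✓ 01-1✓ 010-✓ 011-✓ 10-1✓ 101-✓
Round 2: -0-1 -01- 0--0✓ 0--1✓ 0-0-✓ 0-1-✓ 00--✓ 01--✓
Round 3: 0---
PIs = {-0-1, -01-, -100, 0---}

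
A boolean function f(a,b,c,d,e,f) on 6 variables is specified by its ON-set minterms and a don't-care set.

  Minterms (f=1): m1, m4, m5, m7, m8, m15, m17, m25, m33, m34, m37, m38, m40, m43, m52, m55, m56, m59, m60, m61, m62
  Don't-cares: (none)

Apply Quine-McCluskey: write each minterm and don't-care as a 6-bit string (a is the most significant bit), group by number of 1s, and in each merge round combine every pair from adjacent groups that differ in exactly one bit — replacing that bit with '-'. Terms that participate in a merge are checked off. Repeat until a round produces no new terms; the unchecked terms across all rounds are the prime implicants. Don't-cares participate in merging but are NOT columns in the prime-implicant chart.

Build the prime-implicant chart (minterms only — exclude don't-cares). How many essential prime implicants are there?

11

Round 0: 000001✓ 000100✓ 000101✓ 000111✓ 001000✓ 001111✓ 010001✓ 011001✓ 100001✓ 100010✓ 100101✓ 100110✓ 101000✓ 101011✓ 110100✓ 110111 111000✓ 111011✓ 111100✓ 111101✓ 111110✓
Round 1: -00001✓ -00101✓ -01000 0-0001 00-111 000-01✓ 0001-1 00010- 01-001 1-1000 1-1011 100-01✓ 100-10 11-100 111-00 1111-0 11110-
Round 2: -00-01
PIs = {-00-01, -01000, 0-0001, 00-111, 0001-1, 00010-, 01-001, 1-1000, 1-1011, 100-10, 11-100, 110111, 111-00, 1111-0, 11110-}
Coverage chart:
  m1: -00-01,0-0001
  m4: 00010- ←essential
  m5: -00-01,0001-1,00010-
  m7: 00-111,0001-1
  m8: -01000 ←essential
  m15: 00-111 ←essential
  m17: 0-0001,01-001
  m25: 01-001 ←essential
  m33: -00-01 ←essential
  m34: 100-10 ←essential
  m37: -00-01 ←essential
  m38: 100-10 ←essential
  m40: -01000,1-1000
  m43: 1-1011 ←essential
  m52: 11-100 ←essential
  m55: 110111 ←essential
  m56: 1-1000,111-00
  m59: 1-1011 ←essential
  m60: 11-100,111-00,1111-0,11110-
  m61: 11110- ←essential
  m62: 1111-0 ←essential
Essential: -00-01, -01000, 00-111, 00010-, 01-001, 1-1011, 100-10, 11-100, 110111, 1111-0, 11110-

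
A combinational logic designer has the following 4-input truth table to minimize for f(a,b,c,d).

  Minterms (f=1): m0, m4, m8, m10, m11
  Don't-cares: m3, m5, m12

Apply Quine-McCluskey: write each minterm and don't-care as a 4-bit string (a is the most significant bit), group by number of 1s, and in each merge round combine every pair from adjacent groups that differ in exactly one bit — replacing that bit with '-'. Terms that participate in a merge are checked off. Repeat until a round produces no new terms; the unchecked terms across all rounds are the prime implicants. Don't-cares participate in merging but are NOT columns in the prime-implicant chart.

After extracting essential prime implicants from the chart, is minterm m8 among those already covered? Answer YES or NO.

size-2^0 implicants → 0000(✓)  0011(✓)  0100(✓)  0101(✓)  1000(✓)  1010(✓)  1011(✓)  1100(✓)
size-2^1 implicants → -000(✓)  -011  -100(✓)  0-00(✓)  010-  1-00(✓)  10-0  101-
size-2^2 implicants → --00
Unchecked terms (primes): --00, -011, 010-, 10-0, 101-
Minterm coverage:
  m0 ⊆ --00 [E]
  m4 ⊆ --00,010-
  m8 ⊆ --00,10-0
  m10 ⊆ 10-0,101-
  m11 ⊆ -011,101-
E = {--00}

YES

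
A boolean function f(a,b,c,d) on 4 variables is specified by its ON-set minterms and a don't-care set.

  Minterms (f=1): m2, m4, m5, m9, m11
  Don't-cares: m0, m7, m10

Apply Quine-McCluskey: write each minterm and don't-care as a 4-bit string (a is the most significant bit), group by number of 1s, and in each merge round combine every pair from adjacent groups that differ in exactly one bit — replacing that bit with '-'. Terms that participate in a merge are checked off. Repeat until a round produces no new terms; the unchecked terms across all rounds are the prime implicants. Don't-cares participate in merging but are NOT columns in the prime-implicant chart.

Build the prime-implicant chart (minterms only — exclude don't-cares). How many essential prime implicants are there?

1

[col 0] 0000*, 0010*, 0100*, 0101*, 0111*, 1001*, 1010*, 1011*
[col 1] -010, 0-00, 00-0, 01-1, 010-, 10-1, 101-
Prime implicants: -010, 0-00, 00-0, 01-1, 010-, 10-1, 101-
PI chart (minterm → PIs covering it):
  2 | -010,00-0
  4 | 0-00,010-
  5 | 01-1,010-
  9 | 10-1  (sole → essential)
  11 | 10-1,101-
Essential prime implicants: 10-1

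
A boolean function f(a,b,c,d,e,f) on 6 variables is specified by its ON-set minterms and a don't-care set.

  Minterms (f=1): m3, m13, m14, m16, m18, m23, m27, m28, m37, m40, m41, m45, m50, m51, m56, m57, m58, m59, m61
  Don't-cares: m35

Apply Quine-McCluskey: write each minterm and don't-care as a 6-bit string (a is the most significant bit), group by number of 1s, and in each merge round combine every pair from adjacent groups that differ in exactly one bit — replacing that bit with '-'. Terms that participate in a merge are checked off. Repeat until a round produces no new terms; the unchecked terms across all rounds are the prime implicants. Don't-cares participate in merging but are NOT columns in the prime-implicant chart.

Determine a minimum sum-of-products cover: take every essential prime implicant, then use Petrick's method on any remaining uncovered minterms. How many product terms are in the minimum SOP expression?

size-2^0 implicants → 000011(✓)  001101(✓)  001110  010000(✓)  010010(✓)  010111  011011(✓)  011100  100011(✓)  100101(✓)  101000(✓)  101001(✓)  101101(✓)  110010(✓)  110011(✓)  111000(✓)  111001(✓)  111010(✓)  111011(✓)  111101(✓)
size-2^1 implicants → -00011  -01101  -10010  -11011  0100-0  1-0011  1-1000(✓)  1-1001(✓)  1-1101(✓)  10-101  101-01(✓)  10100-(✓)  11-010(✓)  11-011(✓)  11001-(✓)  111-01(✓)  1110-0(✓)  1110-1(✓)  11100-(✓)  11101-(✓)
size-2^2 implicants → 1-1-01  1-100-  11-01-  1110--
Unchecked terms (primes): -00011, -01101, -10010, -11011, 001110, 0100-0, 010111, 011100, 1-0011, 1-1-01, 1-100-, 10-101, 11-01-, 1110--
Minterm coverage:
  m3 ⊆ -00011 [E]
  m13 ⊆ -01101 [E]
  m14 ⊆ 001110 [E]
  m16 ⊆ 0100-0 [E]
  m18 ⊆ -10010,0100-0
  m23 ⊆ 010111 [E]
  m27 ⊆ -11011 [E]
  m28 ⊆ 011100 [E]
  m37 ⊆ 10-101 [E]
  m40 ⊆ 1-100- [E]
  m41 ⊆ 1-1-01,1-100-
  m45 ⊆ -01101,1-1-01,10-101
  m50 ⊆ -10010,11-01-
  m51 ⊆ 1-0011,11-01-
  m56 ⊆ 1-100-,1110--
  m57 ⊆ 1-1-01,1-100-,1110--
  m58 ⊆ 11-01-,1110--
  m59 ⊆ -11011,11-01-,1110--
  m61 ⊆ 1-1-01 [E]
E = {-00011, -01101, -11011, 001110, 0100-0, 010111, 011100, 1-1-01, 1-100-, 10-101}
Petrick residual → 11-01-
Cover = b'c'd'ef + b'cde'f + bcd'ef + a'b'cdef' + a'bc'd'f' + a'bc'def + a'bcde'f' + ace'f + acd'e' + ab'de'f + abd'e  |cover|=11

11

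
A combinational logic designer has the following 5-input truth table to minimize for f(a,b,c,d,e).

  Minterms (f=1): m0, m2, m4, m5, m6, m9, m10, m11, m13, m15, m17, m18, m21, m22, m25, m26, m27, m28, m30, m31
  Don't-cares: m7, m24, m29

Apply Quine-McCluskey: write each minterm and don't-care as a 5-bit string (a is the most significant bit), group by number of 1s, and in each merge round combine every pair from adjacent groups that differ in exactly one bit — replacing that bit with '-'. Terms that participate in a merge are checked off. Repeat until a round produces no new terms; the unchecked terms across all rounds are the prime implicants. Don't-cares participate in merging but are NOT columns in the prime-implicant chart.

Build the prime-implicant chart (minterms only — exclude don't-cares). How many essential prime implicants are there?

size-2^0 implicants → 00000(✓)  00010(✓)  00100(✓)  00101(✓)  00110(✓)  00111(✓)  01001(✓)  01010(✓)  01011(✓)  01101(✓)  01111(✓)  10001(✓)  10010(✓)  10101(✓)  10110(✓)  11000(✓)  11001(✓)  11010(✓)  11011(✓)  11100(✓)  11101(✓)  11110(✓)  11111(✓)
size-2^1 implicants → -0010(✓)  -0101(✓)  -0110(✓)  -1001(✓)  -1010(✓)  -1011(✓)  -1101(✓)  -1111(✓)  0-010(✓)  0-101(✓)  0-111(✓)  00-00(✓)  00-10(✓)  000-0(✓)  001-0(✓)  001-1(✓)  0010-(✓)  0011-(✓)  01-01(✓)  01-11(✓)  010-1(✓)  0101-(✓)  011-1(✓)  1-001(✓)  1-010(✓)  1-101(✓)  1-110(✓)  10-01(✓)  10-10(✓)  11-00(✓)  11-01(✓)  11-10(✓)  11-11(✓)  110-0(✓)  110-1(✓)  1100-(✓)  1101-(✓)  111-0(✓)  111-1(✓)  1110-(✓)  1111-(✓)
size-2^2 implicants → --010  --101  -0-10  -1-01(✓)  -1-11(✓)  -10-1(✓)  -101-  -11-1(✓)  0-1-1  00--0  001--  01--1(✓)  1--01  1--10  11--0(✓)  11--1(✓)  11-0-(✓)  11-1-(✓)  110--(✓)  111--(✓)
size-2^3 implicants → -1--1  11---
Unchecked terms (primes): --010, --101, -0-10, -1--1, -101-, 0-1-1, 00--0, 001--, 1--01, 1--10, 11---
Minterm coverage:
  m0 ⊆ 00--0 [E]
  m2 ⊆ --010,-0-10,00--0
  m4 ⊆ 00--0,001--
  m5 ⊆ --101,0-1-1,001--
  m6 ⊆ -0-10,00--0,001--
  m9 ⊆ -1--1 [E]
  m10 ⊆ --010,-101-
  m11 ⊆ -1--1,-101-
  m13 ⊆ --101,-1--1,0-1-1
  m15 ⊆ -1--1,0-1-1
  m17 ⊆ 1--01 [E]
  m18 ⊆ --010,-0-10,1--10
  m21 ⊆ --101,1--01
  m22 ⊆ -0-10,1--10
  m25 ⊆ -1--1,1--01,11---
  m26 ⊆ --010,-101-,1--10,11---
  m27 ⊆ -1--1,-101-,11---
  m28 ⊆ 11--- [E]
  m30 ⊆ 1--10,11---
  m31 ⊆ -1--1,11---
E = {-1--1, 00--0, 1--01, 11---}

4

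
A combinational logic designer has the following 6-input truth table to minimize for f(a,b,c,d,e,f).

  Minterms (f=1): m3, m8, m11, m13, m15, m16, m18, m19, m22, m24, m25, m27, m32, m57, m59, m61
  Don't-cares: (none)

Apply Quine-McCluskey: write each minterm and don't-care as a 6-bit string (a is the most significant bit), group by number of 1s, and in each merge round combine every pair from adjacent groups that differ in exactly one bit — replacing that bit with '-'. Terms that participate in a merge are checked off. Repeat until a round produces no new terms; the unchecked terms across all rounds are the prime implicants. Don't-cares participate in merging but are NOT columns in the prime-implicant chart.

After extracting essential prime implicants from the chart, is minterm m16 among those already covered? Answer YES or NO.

NO

[col 0] 000011*, 001000*, 001011*, 001101*, 001111*, 010000*, 010010*, 010011*, 010110*, 011000*, 011001*, 011011*, 100000, 111001*, 111011*, 111101*
[col 1] -11001*, -11011*, 0-0011*, 0-1000, 0-1011*, 00-011*, 001-11, 0011-1, 01-000, 01-011*, 010-10, 0100-0, 01001-, 0110-1*, 01100-, 111-01, 1110-1*
[col 2] -110-1, 0--011
Prime implicants: -110-1, 0--011, 0-1000, 001-11, 0011-1, 01-000, 010-10, 0100-0, 01001-, 01100-, 100000, 111-01
PI chart (minterm → PIs covering it):
  3 | 0--011  (sole → essential)
  8 | 0-1000  (sole → essential)
  11 | 0--011,001-11
  13 | 0011-1  (sole → essential)
  15 | 001-11,0011-1
  16 | 01-000,0100-0
  18 | 010-10,0100-0,01001-
  19 | 0--011,01001-
  22 | 010-10  (sole → essential)
  24 | 0-1000,01-000,01100-
  25 | -110-1,01100-
  27 | -110-1,0--011
  32 | 100000  (sole → essential)
  57 | -110-1,111-01
  59 | -110-1  (sole → essential)
  61 | 111-01  (sole → essential)
Essential prime implicants: -110-1, 0--011, 0-1000, 0011-1, 010-10, 100000, 111-01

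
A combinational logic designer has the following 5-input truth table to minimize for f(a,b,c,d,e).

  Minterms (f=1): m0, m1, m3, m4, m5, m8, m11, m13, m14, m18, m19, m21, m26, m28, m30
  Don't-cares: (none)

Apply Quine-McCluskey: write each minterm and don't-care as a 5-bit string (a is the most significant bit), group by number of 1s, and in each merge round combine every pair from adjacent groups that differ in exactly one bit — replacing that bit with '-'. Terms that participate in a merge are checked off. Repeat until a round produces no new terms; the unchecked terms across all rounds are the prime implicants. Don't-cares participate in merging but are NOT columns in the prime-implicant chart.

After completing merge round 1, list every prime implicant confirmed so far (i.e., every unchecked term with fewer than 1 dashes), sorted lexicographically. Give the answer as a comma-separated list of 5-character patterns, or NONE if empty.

[col 0] 00000*, 00001*, 00011*, 00100*, 00101*, 01000*, 01011*, 01101*, 01110*, 10010*, 10011*, 10101*, 11010*, 11100*, 11110*
[col 1] -0011, -0101, -1110, 0-000, 0-011, 0-101, 00-00*, 00-01*, 000-1, 0000-*, 0010-*, 1-010, 1001-, 11-10, 111-0
[col 2] 00-0-
Prime implicants: -0011, -0101, -1110, 0-000, 0-011, 0-101, 00-0-, 000-1, 1-010, 1001-, 11-10, 111-0

NONE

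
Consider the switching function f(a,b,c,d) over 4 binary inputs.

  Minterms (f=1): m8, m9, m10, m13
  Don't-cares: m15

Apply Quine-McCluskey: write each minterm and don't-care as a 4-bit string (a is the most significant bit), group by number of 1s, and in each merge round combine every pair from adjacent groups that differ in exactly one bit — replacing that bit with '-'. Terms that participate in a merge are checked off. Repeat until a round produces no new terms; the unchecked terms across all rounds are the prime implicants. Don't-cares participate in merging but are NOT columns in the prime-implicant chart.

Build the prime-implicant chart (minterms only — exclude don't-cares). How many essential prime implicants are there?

1

[col 0] 1000*, 1001*, 1010*, 1101*, 1111*
[col 1] 1-01, 10-0, 100-, 11-1
Prime implicants: 1-01, 10-0, 100-, 11-1
PI chart (minterm → PIs covering it):
  8 | 10-0,100-
  9 | 1-01,100-
  10 | 10-0  (sole → essential)
  13 | 1-01,11-1
Essential prime implicants: 10-0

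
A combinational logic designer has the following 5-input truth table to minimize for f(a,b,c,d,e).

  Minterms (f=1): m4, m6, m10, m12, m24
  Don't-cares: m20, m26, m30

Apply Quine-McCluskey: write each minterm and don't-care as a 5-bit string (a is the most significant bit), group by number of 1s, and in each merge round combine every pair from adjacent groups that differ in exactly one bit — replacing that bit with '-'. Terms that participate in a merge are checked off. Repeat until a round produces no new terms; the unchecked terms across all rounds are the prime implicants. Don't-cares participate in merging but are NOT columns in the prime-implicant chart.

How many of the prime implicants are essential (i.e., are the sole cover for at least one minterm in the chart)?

size-2^0 implicants → 00100(✓)  00110(✓)  01010(✓)  01100(✓)  10100(✓)  11000(✓)  11010(✓)  11110(✓)
size-2^1 implicants → -0100  -1010  0-100  001-0  11-10  110-0
Unchecked terms (primes): -0100, -1010, 0-100, 001-0, 11-10, 110-0
Minterm coverage:
  m4 ⊆ -0100,0-100,001-0
  m6 ⊆ 001-0 [E]
  m10 ⊆ -1010 [E]
  m12 ⊆ 0-100 [E]
  m24 ⊆ 110-0 [E]
E = {-1010, 0-100, 001-0, 110-0}

4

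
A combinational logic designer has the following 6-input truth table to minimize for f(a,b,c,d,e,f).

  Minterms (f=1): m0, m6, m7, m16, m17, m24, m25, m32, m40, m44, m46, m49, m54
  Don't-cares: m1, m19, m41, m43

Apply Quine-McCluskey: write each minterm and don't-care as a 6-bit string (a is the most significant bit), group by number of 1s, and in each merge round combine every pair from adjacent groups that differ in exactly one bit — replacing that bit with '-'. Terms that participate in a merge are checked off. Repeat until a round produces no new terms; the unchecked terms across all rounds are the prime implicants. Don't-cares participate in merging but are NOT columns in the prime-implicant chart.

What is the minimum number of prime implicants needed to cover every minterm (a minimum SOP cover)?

[col 0] 000000*, 000001*, 000110*, 000111*, 010000*, 010001*, 010011*, 011000*, 011001*, 100000*, 101000*, 101001*, 101011*, 101100*, 101110*, 110001*, 110110
[col 1] -00000, -10001, 0-0000*, 0-0001*, 00000-*, 00011-, 01-000*, 01-001*, 0100-1, 01000-*, 01100-*, 10-000, 101-00, 1010-1, 10100-, 1011-0
[col 2] 0-000-, 01-00-
Prime implicants: -00000, -10001, 0-000-, 00011-, 01-00-, 0100-1, 10-000, 101-00, 1010-1, 10100-, 1011-0, 110110
PI chart (minterm → PIs covering it):
  0 | -00000,0-000-
  6 | 00011-  (sole → essential)
  7 | 00011-  (sole → essential)
  16 | 0-000-,01-00-
  17 | -10001,0-000-,01-00-,0100-1
  24 | 01-00-  (sole → essential)
  25 | 01-00-  (sole → essential)
  32 | -00000,10-000
  40 | 10-000,101-00,10100-
  44 | 101-00,1011-0
  46 | 1011-0  (sole → essential)
  49 | -10001  (sole → essential)
  54 | 110110  (sole → essential)
Essential prime implicants: -10001, 00011-, 01-00-, 1011-0, 110110
Petrick residual → -00000, 10-000
Minimum SOP uses 7 PIs: b'c'd'e'f' + bc'd'e'f + a'b'c'de + a'bd'e' + ab'd'e'f' + ab'cdf' + abc'def'

7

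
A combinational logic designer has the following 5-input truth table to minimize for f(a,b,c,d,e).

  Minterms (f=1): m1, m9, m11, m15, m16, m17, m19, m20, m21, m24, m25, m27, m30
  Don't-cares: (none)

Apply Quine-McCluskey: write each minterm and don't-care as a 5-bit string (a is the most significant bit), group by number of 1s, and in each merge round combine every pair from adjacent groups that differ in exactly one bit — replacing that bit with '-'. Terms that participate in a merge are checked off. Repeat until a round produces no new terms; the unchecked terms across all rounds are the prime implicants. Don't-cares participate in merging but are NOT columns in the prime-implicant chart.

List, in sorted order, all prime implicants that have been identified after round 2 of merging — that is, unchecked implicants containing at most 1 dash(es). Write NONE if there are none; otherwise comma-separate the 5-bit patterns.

01-11, 11110

[col 0] 00001*, 01001*, 01011*, 01111*, 10000*, 10001*, 10011*, 10100*, 10101*, 11000*, 11001*, 11011*, 11110
[col 1] -0001*, -1001*, -1011*, 0-001*, 01-11, 010-1*, 1-000*, 1-001*, 1-011*, 10-00*, 10-01*, 100-1*, 1000-*, 1010-*, 110-1*, 1100-*
[col 2] --001, -10-1, 1-0-1, 1-00-, 10-0-
Prime implicants: --001, -10-1, 01-11, 1-0-1, 1-00-, 10-0-, 11110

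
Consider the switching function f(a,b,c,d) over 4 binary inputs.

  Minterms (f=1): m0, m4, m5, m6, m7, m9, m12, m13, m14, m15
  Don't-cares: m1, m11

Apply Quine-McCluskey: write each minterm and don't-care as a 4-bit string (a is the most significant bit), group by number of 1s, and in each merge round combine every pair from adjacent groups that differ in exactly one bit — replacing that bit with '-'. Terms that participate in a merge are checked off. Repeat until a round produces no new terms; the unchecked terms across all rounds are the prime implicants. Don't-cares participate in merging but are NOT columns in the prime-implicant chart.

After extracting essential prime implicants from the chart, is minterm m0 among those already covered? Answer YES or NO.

YES

[col 0] 0000*, 0001*, 0100*, 0101*, 0110*, 0111*, 1001*, 1011*, 1100*, 1101*, 1110*, 1111*
[col 1] -001*, -100*, -101*, -110*, -111*, 0-00*, 0-01*, 000-*, 01-0*, 01-1*, 010-*, 011-*, 1-01*, 1-11*, 10-1*, 11-0*, 11-1*, 110-*, 111-*
[col 2] --01, -1-0*, -1-1*, -10-*, -11-*, 0-0-, 01--*, 1--1, 11--*
[col 3] -1--
Prime implicants: --01, -1--, 0-0-, 1--1
PI chart (minterm → PIs covering it):
  0 | 0-0-  (sole → essential)
  4 | -1--,0-0-
  5 | --01,-1--,0-0-
  6 | -1--  (sole → essential)
  7 | -1--  (sole → essential)
  9 | --01,1--1
  12 | -1--  (sole → essential)
  13 | --01,-1--,1--1
  14 | -1--  (sole → essential)
  15 | -1--,1--1
Essential prime implicants: -1--, 0-0-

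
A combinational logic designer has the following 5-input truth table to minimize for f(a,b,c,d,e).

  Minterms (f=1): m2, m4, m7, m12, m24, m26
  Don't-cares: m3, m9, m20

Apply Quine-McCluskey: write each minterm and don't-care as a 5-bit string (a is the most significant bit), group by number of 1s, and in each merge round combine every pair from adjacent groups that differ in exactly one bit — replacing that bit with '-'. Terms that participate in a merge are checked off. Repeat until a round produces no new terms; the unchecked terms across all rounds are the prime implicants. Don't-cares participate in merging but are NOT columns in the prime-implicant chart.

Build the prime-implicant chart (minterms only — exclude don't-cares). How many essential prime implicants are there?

size-2^0 implicants → 00010(✓)  00011(✓)  00100(✓)  00111(✓)  01001  01100(✓)  10100(✓)  11000(✓)  11010(✓)
size-2^1 implicants → -0100  0-100  00-11  0001-  110-0
Unchecked terms (primes): -0100, 0-100, 00-11, 0001-, 01001, 110-0
Minterm coverage:
  m2 ⊆ 0001- [E]
  m4 ⊆ -0100,0-100
  m7 ⊆ 00-11 [E]
  m12 ⊆ 0-100 [E]
  m24 ⊆ 110-0 [E]
  m26 ⊆ 110-0 [E]
E = {0-100, 00-11, 0001-, 110-0}

4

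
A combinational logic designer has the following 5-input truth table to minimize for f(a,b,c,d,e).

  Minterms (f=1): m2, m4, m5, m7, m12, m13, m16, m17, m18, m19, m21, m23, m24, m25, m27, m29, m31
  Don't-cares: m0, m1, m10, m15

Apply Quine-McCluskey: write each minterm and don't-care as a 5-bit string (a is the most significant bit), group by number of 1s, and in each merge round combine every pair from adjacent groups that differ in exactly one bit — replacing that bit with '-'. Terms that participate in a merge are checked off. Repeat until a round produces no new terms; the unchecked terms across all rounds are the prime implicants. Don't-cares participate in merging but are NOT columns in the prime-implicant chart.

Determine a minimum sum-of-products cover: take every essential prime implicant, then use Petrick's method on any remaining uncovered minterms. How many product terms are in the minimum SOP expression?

Round 0: 00000✓ 00001✓ 00010✓ 00100✓ 00101✓ 00111✓ 01010✓ 01100✓ 01101✓ 01111✓ 10000✓ 10001✓ 10010✓ 10011✓ 10101✓ 10111✓ 11000✓ 11001✓ 11011✓ 11101✓ 11111✓
Round 1: -0000✓ -0001✓ -0010✓ -0101✓ -0111✓ -1101✓ -1111✓ 0-010 0-100✓ 0-101✓ 0-111✓ 00-00✓ 00-01✓ 000-0✓ 0000-✓ 001-1✓ 0010-✓ 011-1✓ 0110-✓ 1-000✓ 1-001✓ 1-011✓ 1-101✓ 1-111✓ 10-01✓ 10-11✓ 100-0✓ 100-1✓ 1000-✓ 1001-✓ 101-1✓ 11-01✓ 11-11✓ 110-1✓ 1100-✓ 111-1✓
Round 2: --101✓ --111✓ -0-01 -00-0 -000- -01-1✓ -11-1✓ 0-1-1✓ 0-10- 00-0- 1--01✓ 1--11✓ 1-0-1✓ 1-00- 1-1-1✓ 10--1✓ 100-- 11--1✓
Round 3: --1-1 1---1
PIs = {--1-1, -0-01, -00-0, -000-, 0-010, 0-10-, 00-0-, 1---1, 1-00-, 100--}
Coverage chart:
  m2: -00-0,0-010
  m4: 0-10-,00-0-
  m5: --1-1,-0-01,0-10-,00-0-
  m7: --1-1 ←essential
  m12: 0-10- ←essential
  m13: --1-1,0-10-
  m16: -00-0,-000-,1-00-,100--
  m17: -0-01,-000-,1---1,1-00-,100--
  m18: -00-0,100--
  m19: 1---1,100--
  m21: --1-1,-0-01,1---1
  m23: --1-1,1---1
  m24: 1-00- ←essential
  m25: 1---1,1-00-
  m27: 1---1 ←essential
  m29: --1-1,1---1
  m31: --1-1,1---1
Essential: --1-1, 0-10-, 1---1, 1-00-
Petrick residual → -00-0
Min cover (5 terms): ce + b'c'e' + a'cd' + ae + ac'd'

5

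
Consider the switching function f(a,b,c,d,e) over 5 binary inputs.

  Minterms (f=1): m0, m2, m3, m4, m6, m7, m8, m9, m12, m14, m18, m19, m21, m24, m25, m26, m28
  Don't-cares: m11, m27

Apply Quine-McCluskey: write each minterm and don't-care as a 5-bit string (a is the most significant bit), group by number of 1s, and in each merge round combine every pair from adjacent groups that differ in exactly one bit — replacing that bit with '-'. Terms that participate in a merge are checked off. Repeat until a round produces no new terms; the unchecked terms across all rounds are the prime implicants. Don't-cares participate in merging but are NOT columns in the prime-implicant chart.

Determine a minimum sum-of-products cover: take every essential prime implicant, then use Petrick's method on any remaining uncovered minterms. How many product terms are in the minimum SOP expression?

7

Round 0: 00000✓ 00010✓ 00011✓ 00100✓ 00110✓ 00111✓ 01000✓ 01001✓ 01011✓ 01100✓ 01110✓ 10010✓ 10011✓ 10101 11000✓ 11001✓ 11010✓ 11011✓ 11100✓
Round 1: -0010✓ -0011✓ -1000✓ -1001✓ -1011✓ -1100✓ 0-000✓ 0-011✓ 0-100✓ 0-110✓ 00-00✓ 00-10✓ 00-11✓ 000-0✓ 0001-✓ 001-0✓ 0011-✓ 01-00✓ 010-1✓ 0100-✓ 011-0✓ 1-010✓ 1-011✓ 1001-✓ 11-00✓ 110-0✓ 110-1✓ 1100-✓ 1101-✓
Round 2: --011 -001- -1-00 -10-1 -100- 0--00 0-1-0 00--0 00-1- 1-01- 110--
PIs = {--011, -001-, -1-00, -10-1, -100-, 0--00, 0-1-0, 00--0, 00-1-, 1-01-, 10101, 110--}
Coverage chart:
  m0: 0--00,00--0
  m2: -001-,00--0,00-1-
  m3: --011,-001-,00-1-
  m4: 0--00,0-1-0,00--0
  m6: 0-1-0,00--0,00-1-
  m7: 00-1- ←essential
  m8: -1-00,-100-,0--00
  m9: -10-1,-100-
  m12: -1-00,0--00,0-1-0
  m14: 0-1-0 ←essential
  m18: -001-,1-01-
  m19: --011,-001-,1-01-
  m21: 10101 ←essential
  m24: -1-00,-100-,110--
  m25: -10-1,-100-,110--
  m26: 1-01-,110--
  m28: -1-00 ←essential
Essential: -1-00, 0-1-0, 00-1-, 10101
Petrick residual → -10-1, 0--00, 1-01-
Min cover (7 terms): bd'e' + bc'e + a'd'e' + a'ce' + a'b'd + ac'd + ab'cd'e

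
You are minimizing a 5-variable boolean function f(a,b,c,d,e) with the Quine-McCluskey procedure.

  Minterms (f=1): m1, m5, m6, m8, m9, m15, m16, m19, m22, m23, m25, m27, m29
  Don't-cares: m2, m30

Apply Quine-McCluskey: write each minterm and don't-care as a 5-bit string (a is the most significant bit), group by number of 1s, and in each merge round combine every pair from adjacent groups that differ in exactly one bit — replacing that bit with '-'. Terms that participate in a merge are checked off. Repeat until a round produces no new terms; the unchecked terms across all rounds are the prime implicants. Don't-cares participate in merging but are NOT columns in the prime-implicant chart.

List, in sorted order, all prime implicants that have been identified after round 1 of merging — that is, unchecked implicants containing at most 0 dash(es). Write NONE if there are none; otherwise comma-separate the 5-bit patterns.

01111, 10000

[col 0] 00001*, 00010*, 00101*, 00110*, 01000*, 01001*, 01111, 10000, 10011*, 10110*, 10111*, 11001*, 11011*, 11101*, 11110*
[col 1] -0110, -1001, 0-001, 00-01, 00-10, 0100-, 1-011, 1-110, 10-11, 1011-, 11-01, 110-1
Prime implicants: -0110, -1001, 0-001, 00-01, 00-10, 0100-, 01111, 1-011, 1-110, 10-11, 10000, 1011-, 11-01, 110-1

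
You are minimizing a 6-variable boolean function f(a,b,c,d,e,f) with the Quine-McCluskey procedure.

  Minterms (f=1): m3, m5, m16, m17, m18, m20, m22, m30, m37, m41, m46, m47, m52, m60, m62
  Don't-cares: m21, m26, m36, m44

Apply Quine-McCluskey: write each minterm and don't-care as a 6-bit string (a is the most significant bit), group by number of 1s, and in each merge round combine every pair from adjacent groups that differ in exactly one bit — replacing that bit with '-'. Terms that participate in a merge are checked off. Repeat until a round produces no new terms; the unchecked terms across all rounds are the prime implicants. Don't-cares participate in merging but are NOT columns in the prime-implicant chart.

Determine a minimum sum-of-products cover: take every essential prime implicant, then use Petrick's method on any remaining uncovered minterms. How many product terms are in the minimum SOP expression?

Round 0: 000011 000101✓ 010000✓ 010001✓ 010010✓ 010100✓ 010101✓ 010110✓ 011010✓ 011110✓ 100100✓ 100101✓ 101001 101100✓ 101110✓ 101111✓ 110100✓ 111100✓ 111110✓
Round 1: -00101 -10100 -11110 0-0101 01-010✓ 01-110✓ 010-00✓ 010-01✓ 010-10✓ 0100-0✓ 01000-✓ 0101-0✓ 01010-✓ 011-10✓ 1-0100✓ 1-1100✓ 1-1110✓ 10-100✓ 10010- 1011-0✓ 10111- 11-100✓ 1111-0✓
Round 2: 01--10 010--0 010-0- 1--100 1-11-0
PIs = {-00101, -10100, -11110, 0-0101, 000011, 01--10, 010--0, 010-0-, 1--100, 1-11-0, 10010-, 101001, 10111-}
Coverage chart:
  m3: 000011 ←essential
  m5: -00101,0-0101
  m16: 010--0,010-0-
  m17: 010-0- ←essential
  m18: 01--10,010--0
  m20: -10100,010--0,010-0-
  m22: 01--10,010--0
  m30: -11110,01--10
  m37: -00101,10010-
  m41: 101001 ←essential
  m46: 1-11-0,10111-
  m47: 10111- ←essential
  m52: -10100,1--100
  m60: 1--100,1-11-0
  m62: -11110,1-11-0
Essential: 000011, 010-0-, 101001, 10111-
Petrick residual → -00101, -10100, 01--10, 1-11-0
Min cover (8 terms): b'c'de'f + bc'de'f' + a'b'c'd'ef + a'bef' + a'bc'e' + acdf' + ab'cd'e'f + ab'cde

8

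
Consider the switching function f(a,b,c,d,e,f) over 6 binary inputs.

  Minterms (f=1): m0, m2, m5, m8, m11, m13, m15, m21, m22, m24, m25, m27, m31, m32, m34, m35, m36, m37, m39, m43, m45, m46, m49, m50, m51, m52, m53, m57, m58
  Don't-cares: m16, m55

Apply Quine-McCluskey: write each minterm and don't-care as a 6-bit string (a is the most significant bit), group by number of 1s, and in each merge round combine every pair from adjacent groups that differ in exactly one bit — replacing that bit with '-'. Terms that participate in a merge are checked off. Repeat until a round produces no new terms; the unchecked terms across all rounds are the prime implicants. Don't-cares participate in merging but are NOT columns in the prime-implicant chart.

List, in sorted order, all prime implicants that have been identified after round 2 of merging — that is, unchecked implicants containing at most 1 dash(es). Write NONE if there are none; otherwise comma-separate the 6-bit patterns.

Round 0: 000000✓ 000010✓ 000101✓ 001000✓ 001011✓ 001101✓ 001111✓ 010000✓ 010101✓ 010110 011000✓ 011001✓ 011011✓ 011111✓ 100000✓ 100010✓ 100011✓ 100100✓ 100101✓ 100111✓ 101011✓ 101101✓ 101110 110001✓ 110010✓ 110011✓ 110100✓ 110101✓ 110111✓ 111001✓ 111010✓
Round 1: -00000✓ -00010✓ -00101✓ -01011 -01101✓ -10101✓ -11001 0-0000✓ 0-0101✓ 0-1000✓ 0-1011✓ 0-1111✓ 00-000✓ 00-101✓ 0000-0✓ 001-11✓ 0011-1 01-000✓ 011-11✓ 0110-1 01100- 1-0010✓ 1-0011✓ 1-0100✓ 1-0101✓ 1-0111✓ 10-011 10-101✓ 100-00 100-11✓ 1000-0✓ 10001-✓ 1001-1✓ 10010-✓ 11-001 11-010 110-01✓ 110-11✓ 1100-1✓ 11001-✓ 1101-1✓ 11010-✓
Round 2: --0101 -0-101 -000-0 0--000 0-1-11 1-0-11 1-001- 1-01-1 1-010- 110--1
PIs = {--0101, -0-101, -000-0, -01011, -11001, 0--000, 0-1-11, 0011-1, 010110, 0110-1, 01100-, 1-0-11, 1-001-, 1-01-1, 1-010-, 10-011, 100-00, 101110, 11-001, 11-010, 110--1}

-01011, -11001, 0011-1, 010110, 0110-1, 01100-, 10-011, 100-00, 101110, 11-001, 11-010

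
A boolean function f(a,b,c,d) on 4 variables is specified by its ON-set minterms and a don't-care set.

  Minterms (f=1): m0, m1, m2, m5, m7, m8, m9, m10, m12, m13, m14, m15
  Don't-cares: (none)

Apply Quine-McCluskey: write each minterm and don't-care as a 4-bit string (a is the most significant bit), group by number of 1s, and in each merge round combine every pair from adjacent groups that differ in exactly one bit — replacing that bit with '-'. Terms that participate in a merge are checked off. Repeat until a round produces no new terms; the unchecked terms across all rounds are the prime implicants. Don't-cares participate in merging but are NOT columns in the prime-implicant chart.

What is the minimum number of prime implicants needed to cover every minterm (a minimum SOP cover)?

[col 0] 0000*, 0001*, 0010*, 0101*, 0111*, 1000*, 1001*, 1010*, 1100*, 1101*, 1110*, 1111*
[col 1] -000*, -001*, -010*, -101*, -111*, 0-01*, 00-0*, 000-*, 01-1*, 1-00*, 1-01*, 1-10*, 10-0*, 100-*, 11-0*, 11-1*, 110-*, 111-*
[col 2] --01, -0-0, -00-, -1-1, 1--0, 1-0-, 11--
Prime implicants: --01, -0-0, -00-, -1-1, 1--0, 1-0-, 11--
PI chart (minterm → PIs covering it):
  0 | -0-0,-00-
  1 | --01,-00-
  2 | -0-0  (sole → essential)
  5 | --01,-1-1
  7 | -1-1  (sole → essential)
  8 | -0-0,-00-,1--0,1-0-
  9 | --01,-00-,1-0-
  10 | -0-0,1--0
  12 | 1--0,1-0-,11--
  13 | --01,-1-1,1-0-,11--
  14 | 1--0,11--
  15 | -1-1,11--
Essential prime implicants: -0-0, -1-1
Petrick residual → --01, 1--0
Minimum SOP uses 4 PIs: c'd + b'd' + bd + ad'

4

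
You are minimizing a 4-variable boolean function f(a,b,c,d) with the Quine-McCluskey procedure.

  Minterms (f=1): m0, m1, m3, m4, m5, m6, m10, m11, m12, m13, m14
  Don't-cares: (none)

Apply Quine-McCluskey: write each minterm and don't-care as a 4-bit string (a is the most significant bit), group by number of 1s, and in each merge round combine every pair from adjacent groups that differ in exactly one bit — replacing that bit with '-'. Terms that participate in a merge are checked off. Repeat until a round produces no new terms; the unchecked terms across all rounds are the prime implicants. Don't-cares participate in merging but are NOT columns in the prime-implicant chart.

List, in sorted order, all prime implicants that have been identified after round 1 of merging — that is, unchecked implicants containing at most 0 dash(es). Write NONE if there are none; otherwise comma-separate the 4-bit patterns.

Round 0: 0000✓ 0001✓ 0011✓ 0100✓ 0101✓ 0110✓ 1010✓ 1011✓ 1100✓ 1101✓ 1110✓
Round 1: -011 -100✓ -101✓ -110✓ 0-00✓ 0-01✓ 00-1 000-✓ 01-0✓ 010-✓ 1-10 101- 11-0✓ 110-✓
Round 2: -1-0 -10- 0-0-
PIs = {-011, -1-0, -10-, 0-0-, 00-1, 1-10, 101-}

NONE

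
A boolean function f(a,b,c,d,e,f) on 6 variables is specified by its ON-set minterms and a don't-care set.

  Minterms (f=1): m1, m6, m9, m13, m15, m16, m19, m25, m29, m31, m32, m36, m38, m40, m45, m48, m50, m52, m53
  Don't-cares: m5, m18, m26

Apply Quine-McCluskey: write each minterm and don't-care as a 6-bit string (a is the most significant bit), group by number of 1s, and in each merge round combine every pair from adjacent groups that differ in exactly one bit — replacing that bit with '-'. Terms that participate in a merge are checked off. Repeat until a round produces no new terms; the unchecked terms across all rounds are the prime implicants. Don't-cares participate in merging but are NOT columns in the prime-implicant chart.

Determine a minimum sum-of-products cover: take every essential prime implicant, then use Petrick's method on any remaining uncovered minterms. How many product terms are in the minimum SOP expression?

10

Round 0: 000001✓ 000101✓ 000110✓ 001001✓ 001101✓ 001111✓ 010000✓ 010010✓ 010011✓ 011001✓ 011010✓ 011101✓ 011111✓ 100000✓ 100100✓ 100110✓ 101000✓ 101101✓ 110000✓ 110010✓ 110100✓ 110101✓
Round 1: -00110 -01101 -10000✓ -10010✓ 0-1001✓ 0-1101✓ 0-1111✓ 00-001✓ 00-101✓ 000-01✓ 001-01✓ 0011-1✓ 01-010 0100-0✓ 01001- 011-01✓ 0111-1✓ 1-0000✓ 1-0100✓ 10-000 100-00✓ 1001-0 110-00✓ 1100-0✓ 11010-
Round 2: -100-0 0-1-01 0-11-1 00--01 1-0-00
PIs = {-00110, -01101, -100-0, 0-1-01, 0-11-1, 00--01, 01-010, 01001-, 1-0-00, 10-000, 1001-0, 11010-}
Coverage chart:
  m1: 00--01 ←essential
  m6: -00110 ←essential
  m9: 0-1-01,00--01
  m13: -01101,0-1-01,0-11-1,00--01
  m15: 0-11-1 ←essential
  m16: -100-0 ←essential
  m19: 01001- ←essential
  m25: 0-1-01 ←essential
  m29: 0-1-01,0-11-1
  m31: 0-11-1 ←essential
  m32: 1-0-00,10-000
  m36: 1-0-00,1001-0
  m38: -00110,1001-0
  m40: 10-000 ←essential
  m45: -01101 ←essential
  m48: -100-0,1-0-00
  m50: -100-0 ←essential
  m52: 1-0-00,11010-
  m53: 11010- ←essential
Essential: -00110, -01101, -100-0, 0-1-01, 0-11-1, 00--01, 01001-, 10-000, 11010-
Petrick residual → 1-0-00
Min cover (10 terms): b'c'def' + b'cde'f + bc'd'f' + a'ce'f + a'cdf + a'b'e'f + a'bc'd'e + ac'e'f' + ab'd'e'f' + abc'de'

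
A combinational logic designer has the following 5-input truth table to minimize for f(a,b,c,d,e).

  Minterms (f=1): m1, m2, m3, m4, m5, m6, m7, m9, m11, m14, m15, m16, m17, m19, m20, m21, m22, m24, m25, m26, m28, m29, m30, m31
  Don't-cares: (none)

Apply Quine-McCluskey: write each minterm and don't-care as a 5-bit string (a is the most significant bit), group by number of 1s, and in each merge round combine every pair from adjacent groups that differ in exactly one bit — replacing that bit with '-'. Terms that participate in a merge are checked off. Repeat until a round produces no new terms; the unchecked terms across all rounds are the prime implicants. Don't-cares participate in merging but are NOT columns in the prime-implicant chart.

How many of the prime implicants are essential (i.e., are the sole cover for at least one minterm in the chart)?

4

[col 0] 00001*, 00010*, 00011*, 00100*, 00101*, 00110*, 00111*, 01001*, 01011*, 01110*, 01111*, 10000*, 10001*, 10011*, 10100*, 10101*, 10110*, 11000*, 11001*, 11010*, 11100*, 11101*, 11110*, 11111*
[col 1] -0001*, -0011*, -0100*, -0101*, -0110*, -1001*, -1110*, -1111*, 0-001*, 0-011*, 0-110*, 0-111*, 00-01*, 00-10*, 00-11*, 000-1*, 0001-*, 001-0*, 001-1*, 0010-*, 0011-*, 01-11*, 010-1*, 0111-*, 1-000*, 1-001*, 1-100*, 1-101*, 1-110*, 10-00*, 10-01*, 100-1*, 1000-*, 101-0*, 1010-*, 11-00*, 11-01*, 11-10*, 110-0*, 1100-*, 111-0*, 111-1*, 1110-*, 1111-*
[col 2] --001, --110, -0-01, -00-1, -01-0, -010-, -111-, 0--11, 0-0-1, 0-11-, 00--1, 00-1-, 001--, 1--00*, 1--01*, 1-00-*, 1-1-0, 1-10-*, 10-0-*, 11--0, 11-0-*, 111--
[col 3] 1--0-
Prime implicants: --001, --110, -0-01, -00-1, -01-0, -010-, -111-, 0--11, 0-0-1, 0-11-, 00--1, 00-1-, 001--, 1--0-, 1-1-0, 11--0, 111--
PI chart (minterm → PIs covering it):
  1 | --001,-0-01,-00-1,0-0-1,00--1
  2 | 00-1-  (sole → essential)
  3 | -00-1,0--11,0-0-1,00--1,00-1-
  4 | -01-0,-010-,001--
  5 | -0-01,-010-,00--1,001--
  6 | --110,-01-0,0-11-,00-1-,001--
  7 | 0--11,0-11-,00--1,00-1-,001--
  9 | --001,0-0-1
  11 | 0--11,0-0-1
  14 | --110,-111-,0-11-
  15 | -111-,0--11,0-11-
  16 | 1--0-  (sole → essential)
  17 | --001,-0-01,-00-1,1--0-
  19 | -00-1  (sole → essential)
  20 | -01-0,-010-,1--0-,1-1-0
  21 | -0-01,-010-,1--0-
  22 | --110,-01-0,1-1-0
  24 | 1--0-,11--0
  25 | --001,1--0-
  26 | 11--0  (sole → essential)
  28 | 1--0-,1-1-0,11--0,111--
  29 | 1--0-,111--
  30 | --110,-111-,1-1-0,11--0,111--
  31 | -111-,111--
Essential prime implicants: -00-1, 00-1-, 1--0-, 11--0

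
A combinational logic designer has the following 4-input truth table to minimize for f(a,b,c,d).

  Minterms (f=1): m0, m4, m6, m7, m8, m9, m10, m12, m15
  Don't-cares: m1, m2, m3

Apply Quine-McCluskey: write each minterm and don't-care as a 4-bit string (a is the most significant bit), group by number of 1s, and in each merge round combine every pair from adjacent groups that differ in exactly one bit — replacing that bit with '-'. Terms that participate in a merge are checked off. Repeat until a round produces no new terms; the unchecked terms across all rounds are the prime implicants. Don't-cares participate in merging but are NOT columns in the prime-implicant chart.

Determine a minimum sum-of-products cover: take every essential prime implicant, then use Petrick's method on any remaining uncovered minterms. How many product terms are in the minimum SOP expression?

5

Round 0: 0000✓ 0001✓ 0010✓ 0011✓ 0100✓ 0110✓ 0111✓ 1000✓ 1001✓ 1010✓ 1100✓ 1111✓
Round 1: -000✓ -001✓ -010✓ -100✓ -111 0-00✓ 0-10✓ 0-11✓ 00-0✓ 00-1✓ 000-✓ 001-✓ 01-0✓ 011-✓ 1-00✓ 10-0✓ 100-✓
Round 2: --00 -0-0 -00- 0--0 0-1- 00--
PIs = {--00, -0-0, -00-, -111, 0--0, 0-1-, 00--}
Coverage chart:
  m0: --00,-0-0,-00-,0--0,00--
  m4: --00,0--0
  m6: 0--0,0-1-
  m7: -111,0-1-
  m8: --00,-0-0,-00-
  m9: -00- ←essential
  m10: -0-0 ←essential
  m12: --00 ←essential
  m15: -111 ←essential
Essential: --00, -0-0, -00-, -111
Petrick residual → 0--0
Min cover (5 terms): c'd' + b'd' + b'c' + bcd + a'd'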